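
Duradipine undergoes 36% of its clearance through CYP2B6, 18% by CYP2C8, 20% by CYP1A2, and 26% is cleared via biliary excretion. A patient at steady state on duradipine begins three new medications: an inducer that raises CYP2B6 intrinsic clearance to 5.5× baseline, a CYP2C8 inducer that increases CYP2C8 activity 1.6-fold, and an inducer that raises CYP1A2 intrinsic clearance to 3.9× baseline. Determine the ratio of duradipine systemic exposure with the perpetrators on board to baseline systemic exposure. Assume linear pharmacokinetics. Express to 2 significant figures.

CYP2B6: 0.36 × 5.5 = 1.98
CYP2C8: 0.18 × 1.6 = 0.288
CYP1A2: 0.2 × 3.9 = 0.78
Other: 0.26 (unchanged)
New clearance relative to baseline: 1.98 + 0.288 + 0.78 + 0.26 = 3.308.
Systemic exposure ∝ 1/CL: fold-change = 1 / 3.308 = 0.30.

0.30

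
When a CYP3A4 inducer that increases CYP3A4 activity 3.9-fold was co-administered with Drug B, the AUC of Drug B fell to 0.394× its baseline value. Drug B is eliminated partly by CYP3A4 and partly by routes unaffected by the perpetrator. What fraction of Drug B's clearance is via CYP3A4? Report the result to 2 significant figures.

Let x = fm,CYP3A4. Because AUC ∝ 1/CL, relative clearance rose to 1/0.394 = 2.538.
Only the CYP3A4 route changed, so 2.538 = x·3.9 + (1 − x), giving x = 0.53.

0.53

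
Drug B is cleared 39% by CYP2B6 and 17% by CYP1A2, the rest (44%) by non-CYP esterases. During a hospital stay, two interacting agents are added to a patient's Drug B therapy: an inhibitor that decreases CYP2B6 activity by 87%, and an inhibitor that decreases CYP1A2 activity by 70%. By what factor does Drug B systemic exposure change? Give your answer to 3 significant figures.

CYP2B6: 0.39 × 0.13 = 0.0507
CYP1A2: 0.17 × 0.3 = 0.051
Other: 0.44 (unchanged)
Relative clearance = 0.0507 + 0.051 + 0.44 = 0.5417.
Net systemic exposure ratio = 1 / 0.5417 = 1.85.

1.85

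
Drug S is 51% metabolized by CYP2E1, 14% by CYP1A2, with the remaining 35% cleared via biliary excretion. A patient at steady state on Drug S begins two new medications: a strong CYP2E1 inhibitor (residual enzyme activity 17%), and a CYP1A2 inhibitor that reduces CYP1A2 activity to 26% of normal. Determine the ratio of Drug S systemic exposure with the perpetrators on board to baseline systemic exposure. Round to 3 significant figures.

CYP2E1: 0.51 × 0.17 = 0.0867
CYP1A2: 0.14 × 0.26 = 0.0364
Other: 0.35 (unchanged)
CL_new/CL_old = 0.0867 + 0.0364 + 0.35 = 0.4731.
Systemic exposure ∝ 1/CL: fold-change = 1 / 0.4731 = 2.11.

2.11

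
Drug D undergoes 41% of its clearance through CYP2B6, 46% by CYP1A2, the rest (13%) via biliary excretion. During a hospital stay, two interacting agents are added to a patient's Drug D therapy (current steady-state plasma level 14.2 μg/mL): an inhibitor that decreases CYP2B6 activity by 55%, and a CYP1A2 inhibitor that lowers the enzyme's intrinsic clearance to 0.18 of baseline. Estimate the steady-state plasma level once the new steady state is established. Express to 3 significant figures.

35.7 μg/mL

CYP2B6: 0.41 × 0.45 = 0.1845
CYP1A2: 0.46 × 0.18 = 0.0828
Other: 0.13 (unchanged)
CL_new/CL_old = 0.1845 + 0.0828 + 0.13 = 0.3973.
Steady-state plasma level ∝ 1/CL: new value = 14.2 / 0.3973 = 35.7 μg/mL.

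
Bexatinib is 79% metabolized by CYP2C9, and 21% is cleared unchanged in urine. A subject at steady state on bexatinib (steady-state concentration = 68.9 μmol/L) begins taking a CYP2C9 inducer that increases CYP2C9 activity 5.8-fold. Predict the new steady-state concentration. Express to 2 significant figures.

14 μmol/L

The CYP2C9 pathway (79% of clearance) is boosted to 5.8× activity: 0.79 × 5.8 = 4.582.
Non-CYP routes (21%) are unchanged.
Relative clearance = 4.582 + 0.21 = 4.792.
Steady-state concentration ∝ 1/CL, so new value = 68.9 / 4.792 = 14 μmol/L.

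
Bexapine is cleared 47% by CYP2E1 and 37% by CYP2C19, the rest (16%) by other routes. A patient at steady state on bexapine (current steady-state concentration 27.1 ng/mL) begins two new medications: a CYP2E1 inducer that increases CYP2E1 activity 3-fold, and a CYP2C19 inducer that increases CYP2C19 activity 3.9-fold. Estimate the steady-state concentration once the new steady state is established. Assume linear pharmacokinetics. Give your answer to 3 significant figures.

8.99 ng/mL

The CYP2E1 pathway (47% of clearance) increases to 3× activity: 0.47 × 3 = 1.41.
The CYP2C19 pathway (37% of clearance) increases to 3.9× activity: 0.37 × 3.9 = 1.443.
Non-CYP routes (16%) are unchanged.
New clearance relative to baseline: 1.41 + 1.443 + 0.16 = 3.013.
New steady-state concentration = 27.1 / 3.013 = 8.99 ng/mL (concentration scales inversely with clearance).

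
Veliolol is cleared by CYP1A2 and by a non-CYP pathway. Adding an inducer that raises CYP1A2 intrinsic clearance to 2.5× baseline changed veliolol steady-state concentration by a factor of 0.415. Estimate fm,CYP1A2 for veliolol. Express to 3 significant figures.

CL'/CL = 1 / 0.415 = 2.41
2.5·fm + (1 − fm) = 2.41
fm = (2.41 − 1) / (2.5 − 1) = 0.940

0.940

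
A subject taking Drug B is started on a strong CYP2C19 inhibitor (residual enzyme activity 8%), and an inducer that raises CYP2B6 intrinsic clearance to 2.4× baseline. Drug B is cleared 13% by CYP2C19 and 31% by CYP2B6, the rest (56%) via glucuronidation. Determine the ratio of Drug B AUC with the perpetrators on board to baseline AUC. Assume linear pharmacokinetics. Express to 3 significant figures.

0.761

The CYP2C19 pathway (13% of clearance) is reduced to 0.08× activity: 0.13 × 0.08 = 0.0104.
The CYP2B6 pathway (31% of clearance) rises to 2.4× activity: 0.31 × 2.4 = 0.744.
The remaining 56% of clearance is unaffected.
CL_new/CL_old = 0.0104 + 0.744 + 0.56 = 1.3144.
AUC ∝ 1/CL: fold-change = 1 / 1.3144 = 0.761.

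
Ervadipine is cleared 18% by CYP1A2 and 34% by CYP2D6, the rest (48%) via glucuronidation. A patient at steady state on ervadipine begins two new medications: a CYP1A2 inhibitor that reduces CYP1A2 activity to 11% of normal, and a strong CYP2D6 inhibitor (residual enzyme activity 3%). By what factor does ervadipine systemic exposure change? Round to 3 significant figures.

1.96

CYP1A2: 0.18 × 0.11 = 0.0198
CYP2D6: 0.34 × 0.03 = 0.0102
Other: 0.48 (unchanged)
CL_new/CL_old = 0.0198 + 0.0102 + 0.48 = 0.51.
Systemic exposure ∝ 1/CL: fold-change = 1 / 0.51 = 1.96.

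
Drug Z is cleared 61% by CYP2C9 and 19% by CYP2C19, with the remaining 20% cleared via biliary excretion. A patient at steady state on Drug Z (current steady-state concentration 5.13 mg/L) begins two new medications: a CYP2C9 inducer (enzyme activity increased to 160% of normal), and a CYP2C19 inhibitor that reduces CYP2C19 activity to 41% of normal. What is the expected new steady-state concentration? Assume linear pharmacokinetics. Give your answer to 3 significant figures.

CYP2C9: 0.61 × 1.6 = 0.976
CYP2C19: 0.19 × 0.41 = 0.0779
Other: 0.2 (unchanged)
New clearance relative to baseline: 0.976 + 0.0779 + 0.2 = 1.2539.
New steady-state concentration = 5.13 / 1.2539 = 4.09 mg/L (concentration scales inversely with clearance).

4.09 mg/L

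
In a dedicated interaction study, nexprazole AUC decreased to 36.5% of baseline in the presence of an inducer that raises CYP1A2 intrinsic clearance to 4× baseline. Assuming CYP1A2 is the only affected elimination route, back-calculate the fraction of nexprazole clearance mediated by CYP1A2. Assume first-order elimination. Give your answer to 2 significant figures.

0.58

Call the CYP1A2 fraction fm. After the interaction, CL_new/CL_old = fm × 4 + (1 − fm).
AUC ratio = 1 / (new CL fraction), so new CL fraction = 1 / 0.365 = 2.74.
fm × 4 + 1 − fm = 2.74  ⇒  fm × (4 − 1) = 1.74  ⇒  fm = 0.58.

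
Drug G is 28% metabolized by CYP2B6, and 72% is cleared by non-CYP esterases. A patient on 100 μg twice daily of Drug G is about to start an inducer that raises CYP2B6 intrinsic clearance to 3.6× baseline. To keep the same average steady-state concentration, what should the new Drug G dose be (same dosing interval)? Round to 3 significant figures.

CYP2B6: 0.28 × 3.6 = 1.008
Other: 0.72 (unchanged)
Relative clearance = 1.008 + 0.72 = 1.728.
To maintain the same steady-state level, dose must scale with clearance: new dose = 100 × 1.728 = 173 μg.

173 μg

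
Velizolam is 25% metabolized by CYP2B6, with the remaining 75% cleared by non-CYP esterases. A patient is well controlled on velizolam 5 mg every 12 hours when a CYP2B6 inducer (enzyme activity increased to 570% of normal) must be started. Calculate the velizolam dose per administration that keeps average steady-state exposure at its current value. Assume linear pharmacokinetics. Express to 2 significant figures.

The CYP2B6 pathway (25% of clearance) is boosted to 5.7× activity: 0.25 × 5.7 = 1.425.
The remaining 75% of clearance is unaffected.
Relative clearance = 1.425 + 0.75 = 2.175.
To maintain the same steady-state level, dose must scale with clearance: new dose = 5 × 2.175 = 11 mg.

11 mg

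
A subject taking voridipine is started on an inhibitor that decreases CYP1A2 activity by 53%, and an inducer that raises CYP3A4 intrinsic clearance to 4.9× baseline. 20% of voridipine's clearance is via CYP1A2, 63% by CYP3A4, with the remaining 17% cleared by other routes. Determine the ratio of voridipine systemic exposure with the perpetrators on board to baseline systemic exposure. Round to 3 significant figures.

CYP1A2: 0.2 × 0.47 = 0.094
CYP3A4: 0.63 × 4.9 = 3.087
Other: 0.17 (unchanged)
CL_new/CL_old = 0.094 + 3.087 + 0.17 = 3.351.
Systemic exposure ∝ 1/CL: fold-change = 1 / 3.351 = 0.298.

0.298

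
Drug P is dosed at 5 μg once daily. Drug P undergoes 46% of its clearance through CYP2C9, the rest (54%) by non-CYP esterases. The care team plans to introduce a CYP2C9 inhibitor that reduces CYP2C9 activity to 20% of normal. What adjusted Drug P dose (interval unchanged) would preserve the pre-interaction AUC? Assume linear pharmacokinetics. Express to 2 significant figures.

The CYP2C9 pathway (46% of clearance) drops to 0.2× activity: 0.46 × 0.2 = 0.092.
Non-CYP routes (54%) are unchanged.
Relative clearance = 0.092 + 0.54 = 0.632.
Exposure is unchanged when dose changes in proportion to clearance. New dose = 5 μg × 0.632 = 3.2 μg.

3.2 μg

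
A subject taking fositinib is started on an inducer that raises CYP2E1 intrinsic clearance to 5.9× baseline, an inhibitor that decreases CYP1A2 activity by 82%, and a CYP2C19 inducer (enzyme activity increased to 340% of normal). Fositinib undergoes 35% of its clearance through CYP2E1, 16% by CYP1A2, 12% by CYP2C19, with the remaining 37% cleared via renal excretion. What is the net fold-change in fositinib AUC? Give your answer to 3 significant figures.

0.348

The CYP2E1 pathway (35% of clearance) rises to 5.9× activity: 0.35 × 5.9 = 2.065.
The CYP1A2 pathway (16% of clearance) drops to 0.18× activity: 0.16 × 0.18 = 0.0288.
The CYP2C19 pathway (12% of clearance) rises to 3.4× activity: 0.12 × 3.4 = 0.408.
Non-CYP routes (37%) are unchanged.
Relative clearance = 2.065 + 0.0288 + 0.408 + 0.37 = 2.8718.
AUC ∝ 1/CL: fold-change = 1 / 2.8718 = 0.348.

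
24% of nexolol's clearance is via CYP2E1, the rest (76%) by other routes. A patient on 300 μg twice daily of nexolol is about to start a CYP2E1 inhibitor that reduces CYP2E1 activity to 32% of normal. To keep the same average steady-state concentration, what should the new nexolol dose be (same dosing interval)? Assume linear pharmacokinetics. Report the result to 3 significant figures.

251 μg

The CYP2E1 pathway (24% of clearance) is reduced to 0.32× activity: 0.24 × 0.32 = 0.0768.
Non-CYP routes (76%) are unchanged.
Relative clearance = 0.0768 + 0.76 = 0.8368.
Css,avg = (dose rate)/CL, so holding Css fixed requires dose ∝ CL: 300 × 0.8368 = 251 μg.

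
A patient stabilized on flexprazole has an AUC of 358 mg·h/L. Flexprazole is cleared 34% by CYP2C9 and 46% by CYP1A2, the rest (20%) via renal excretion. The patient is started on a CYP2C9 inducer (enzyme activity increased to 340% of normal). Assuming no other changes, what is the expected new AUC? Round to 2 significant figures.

2.0 × 10² mg·h/L

The CYP2C9 pathway (34% of clearance) rises to 3.4× activity: 0.34 × 3.4 = 1.156.
CYP1A2 (46%) and the residual 20% are unaffected.
New clearance relative to baseline: 1.156 + 0.46 + 0.2 = 1.816.
AUC ∝ 1/CL, so new value = 358 / 1.816 = 2.0 × 10² mg·h/L.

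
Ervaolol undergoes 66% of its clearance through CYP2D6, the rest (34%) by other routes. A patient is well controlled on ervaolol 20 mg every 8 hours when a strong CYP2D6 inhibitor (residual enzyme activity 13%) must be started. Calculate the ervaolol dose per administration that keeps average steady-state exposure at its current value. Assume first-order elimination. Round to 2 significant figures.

8.5 mg

The CYP2D6 pathway (66% of clearance) drops to 0.13× activity: 0.66 × 0.13 = 0.0858.
The remaining 34% of clearance is unaffected.
CL_new/CL_old = 0.0858 + 0.34 = 0.4258.
Exposure is unchanged when dose changes in proportion to clearance. New dose = 20 mg × 0.4258 = 8.5 mg.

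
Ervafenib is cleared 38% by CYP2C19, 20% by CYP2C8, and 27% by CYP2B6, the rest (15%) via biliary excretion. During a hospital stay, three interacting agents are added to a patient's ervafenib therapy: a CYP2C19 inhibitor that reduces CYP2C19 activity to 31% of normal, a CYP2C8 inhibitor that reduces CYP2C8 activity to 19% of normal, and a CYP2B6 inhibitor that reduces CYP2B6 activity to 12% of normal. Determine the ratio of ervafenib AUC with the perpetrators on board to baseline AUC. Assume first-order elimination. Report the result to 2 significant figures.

3.0

The CYP2C19 pathway (38% of clearance) drops to 0.31× activity: 0.38 × 0.31 = 0.1178.
The CYP2C8 pathway (20% of clearance) falls to 0.19× activity: 0.2 × 0.19 = 0.038.
The CYP2B6 pathway (27% of clearance) falls to 0.12× activity: 0.27 × 0.12 = 0.0324.
The remaining 15% of clearance is unaffected.
CL_new/CL_old = 0.1178 + 0.038 + 0.0324 + 0.15 = 0.3382.
AUC ∝ 1/CL: fold-change = 1 / 0.3382 = 3.0.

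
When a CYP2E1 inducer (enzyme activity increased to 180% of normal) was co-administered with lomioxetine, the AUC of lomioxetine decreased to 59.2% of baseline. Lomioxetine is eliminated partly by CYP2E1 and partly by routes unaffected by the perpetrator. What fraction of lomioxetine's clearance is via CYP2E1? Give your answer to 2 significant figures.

Let fm be the CYP2E1 fraction. New clearance relative to baseline = fm × 1.8 + (1 − fm).
AUC ratio = 1 / (new CL fraction), so new CL fraction = 1 / 0.592 = 1.689.
fm × 1.8 + 1 − fm = 1.689  ⇒  fm × (1.8 − 1) = 0.6892  ⇒  fm = 0.86.

0.86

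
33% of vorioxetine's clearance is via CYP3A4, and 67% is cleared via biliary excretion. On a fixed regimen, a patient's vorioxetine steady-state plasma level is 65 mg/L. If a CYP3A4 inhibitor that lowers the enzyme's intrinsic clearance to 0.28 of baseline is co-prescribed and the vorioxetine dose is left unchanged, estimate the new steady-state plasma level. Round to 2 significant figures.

85 mg/L

The CYP3A4 pathway (33% of clearance) is reduced to 0.28× activity: 0.33 × 0.28 = 0.0924.
The remaining 67% of clearance is unaffected.
Relative clearance = 0.0924 + 0.67 = 0.7624.
New steady-state plasma level = baseline ÷ relative clearance = 65 / 0.7624 = 85 mg/L.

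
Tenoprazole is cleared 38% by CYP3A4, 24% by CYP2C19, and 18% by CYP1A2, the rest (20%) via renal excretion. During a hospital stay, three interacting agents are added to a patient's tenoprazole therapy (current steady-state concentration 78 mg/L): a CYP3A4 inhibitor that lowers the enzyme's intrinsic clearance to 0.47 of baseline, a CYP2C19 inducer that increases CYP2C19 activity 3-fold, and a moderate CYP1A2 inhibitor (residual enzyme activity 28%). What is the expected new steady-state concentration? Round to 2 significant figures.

68 mg/L

CYP3A4: 0.38 × 0.47 = 0.1786
CYP2C19: 0.24 × 3 = 0.72
CYP1A2: 0.18 × 0.28 = 0.0504
Other: 0.2 (unchanged)
New clearance relative to baseline: 0.1786 + 0.72 + 0.0504 + 0.2 = 1.149.
New steady-state concentration = 78 / 1.149 = 68 mg/L (concentration scales inversely with clearance).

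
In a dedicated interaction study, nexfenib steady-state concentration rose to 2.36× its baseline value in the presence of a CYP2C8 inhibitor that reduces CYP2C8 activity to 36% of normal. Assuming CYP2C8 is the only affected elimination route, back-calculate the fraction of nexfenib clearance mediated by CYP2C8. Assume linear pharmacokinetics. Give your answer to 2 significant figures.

Write x for the fraction cleared via CYP2C8. The observed steady-state concentration change means clearance fell to 1/2.36 = 0.4237 of baseline.
Only the CYP2C8 route changed, so 0.4237 = x·0.36 + (1 − x), giving x = 0.90.

0.90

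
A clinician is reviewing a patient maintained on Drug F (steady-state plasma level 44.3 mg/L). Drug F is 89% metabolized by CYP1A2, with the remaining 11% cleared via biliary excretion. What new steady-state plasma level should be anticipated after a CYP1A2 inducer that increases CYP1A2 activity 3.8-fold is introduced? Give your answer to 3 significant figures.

12.7 mg/L

The CYP1A2 pathway (89% of clearance) is boosted to 3.8× activity: 0.89 × 3.8 = 3.382.
The remaining 11% of clearance is unaffected.
CL_new/CL_old = 3.382 + 0.11 = 3.492.
With dosing unchanged, steady-state plasma level scales as 1/CL: 44.3 / 3.492 = 12.7 mg/L.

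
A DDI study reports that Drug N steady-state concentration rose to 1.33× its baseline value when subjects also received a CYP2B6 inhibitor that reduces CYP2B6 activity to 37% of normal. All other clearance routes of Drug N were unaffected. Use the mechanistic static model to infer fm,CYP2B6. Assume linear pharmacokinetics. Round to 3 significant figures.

0.394

Call the CYP2B6 fraction fm. After the interaction, CL_new/CL_old = fm × 0.37 + (1 − fm).
Steady-state concentration ratio = 1 / (new CL fraction), so new CL fraction = 1 / 1.33 = 0.7519.
fm × 0.37 + 1 − fm = 0.7519  ⇒  fm × (0.37 − 1) = −0.2481  ⇒  fm = 0.394.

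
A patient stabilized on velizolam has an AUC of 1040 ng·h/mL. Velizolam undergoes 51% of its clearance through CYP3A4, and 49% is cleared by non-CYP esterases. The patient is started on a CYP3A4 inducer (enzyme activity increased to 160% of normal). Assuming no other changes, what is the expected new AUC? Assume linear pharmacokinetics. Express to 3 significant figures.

796 ng·h/mL

The CYP3A4 pathway (51% of clearance) rises to 1.6× activity: 0.51 × 1.6 = 0.816.
Non-CYP routes (49%) are unchanged.
New clearance relative to baseline: 0.816 + 0.49 = 1.306.
AUC ∝ 1/CL, so new value = 1040 / 1.306 = 796 ng·h/mL.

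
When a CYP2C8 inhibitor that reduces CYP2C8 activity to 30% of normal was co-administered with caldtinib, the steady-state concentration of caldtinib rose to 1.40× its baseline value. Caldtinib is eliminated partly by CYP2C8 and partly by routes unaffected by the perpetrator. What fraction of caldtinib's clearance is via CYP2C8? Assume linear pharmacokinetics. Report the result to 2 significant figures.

0.41

Write x for the fraction cleared via CYP2C8. The observed steady-state concentration change means clearance fell to 1/1.40 = 0.7143 of baseline.
Setting x·0.3 + (1 − x) = 0.7143 and solving: x = (0.7143 − 1)/(0.3 − 1) = 0.41.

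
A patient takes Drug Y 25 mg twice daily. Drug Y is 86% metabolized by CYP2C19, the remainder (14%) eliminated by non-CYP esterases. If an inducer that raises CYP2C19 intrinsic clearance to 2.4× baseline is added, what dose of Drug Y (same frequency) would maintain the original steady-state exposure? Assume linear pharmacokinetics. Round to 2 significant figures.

55 mg

The CYP2C19 pathway (86% of clearance) is boosted to 2.4× activity: 0.86 × 2.4 = 2.064.
The remaining 14% of clearance is unaffected.
Relative clearance = 2.064 + 0.14 = 2.204.
Exposure is unchanged when dose changes in proportion to clearance. New dose = 25 mg × 2.204 = 55 mg.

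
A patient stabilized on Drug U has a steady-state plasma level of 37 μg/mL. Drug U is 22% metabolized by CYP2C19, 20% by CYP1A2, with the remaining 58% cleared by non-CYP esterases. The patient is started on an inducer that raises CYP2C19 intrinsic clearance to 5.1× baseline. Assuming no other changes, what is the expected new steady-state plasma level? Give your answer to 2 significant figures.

19 μg/mL

The CYP2C19 pathway (22% of clearance) is boosted to 5.1× activity: 0.22 × 5.1 = 1.122.
CYP1A2 (20%) and the residual 58% are unaffected.
Relative clearance = 1.122 + 0.2 + 0.58 = 1.902.
New steady-state plasma level = baseline ÷ relative clearance = 37 / 1.902 = 19 μg/mL.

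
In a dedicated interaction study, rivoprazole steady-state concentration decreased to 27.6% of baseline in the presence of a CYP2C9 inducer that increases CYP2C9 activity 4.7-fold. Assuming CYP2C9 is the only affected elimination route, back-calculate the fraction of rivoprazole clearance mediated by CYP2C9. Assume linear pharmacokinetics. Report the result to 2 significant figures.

0.71

Let fm be the CYP2C9 fraction. New clearance relative to baseline = fm × 4.7 + (1 − fm).
Steady-state concentration ratio = 1 / (new CL fraction), so new CL fraction = 1 / 0.276 = 3.623.
fm × 4.7 + 1 − fm = 3.623  ⇒  fm × (4.7 − 1) = 2.623  ⇒  fm = 0.71.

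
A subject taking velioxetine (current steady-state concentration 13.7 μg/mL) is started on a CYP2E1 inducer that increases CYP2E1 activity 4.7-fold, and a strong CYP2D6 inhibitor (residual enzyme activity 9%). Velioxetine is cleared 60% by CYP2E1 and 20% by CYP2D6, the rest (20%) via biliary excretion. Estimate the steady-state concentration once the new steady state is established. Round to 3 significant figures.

4.51 μg/mL

The CYP2E1 pathway (60% of clearance) rises to 4.7× activity: 0.6 × 4.7 = 2.82.
The CYP2D6 pathway (20% of clearance) is reduced to 0.09× activity: 0.2 × 0.09 = 0.018.
The remaining 20% of clearance is unaffected.
New clearance relative to baseline: 2.82 + 0.018 + 0.2 = 3.038.
Dividing the baseline by the relative clearance: 13.7 / 3.038 = 4.51 μg/mL.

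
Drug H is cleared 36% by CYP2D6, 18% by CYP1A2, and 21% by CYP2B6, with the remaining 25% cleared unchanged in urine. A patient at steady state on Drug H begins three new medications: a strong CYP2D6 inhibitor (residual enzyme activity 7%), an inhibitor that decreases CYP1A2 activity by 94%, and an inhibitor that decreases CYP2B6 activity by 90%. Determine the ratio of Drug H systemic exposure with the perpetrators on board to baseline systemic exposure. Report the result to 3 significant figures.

CYP2D6: 0.36 × 0.07 = 0.0252
CYP1A2: 0.18 × 0.06 = 0.0108
CYP2B6: 0.21 × 0.1 = 0.021
Other: 0.25 (unchanged)
CL_new/CL_old = 0.0252 + 0.0108 + 0.021 + 0.25 = 0.307.
Systemic exposure ∝ 1/CL: fold-change = 1 / 0.307 = 3.26.

3.26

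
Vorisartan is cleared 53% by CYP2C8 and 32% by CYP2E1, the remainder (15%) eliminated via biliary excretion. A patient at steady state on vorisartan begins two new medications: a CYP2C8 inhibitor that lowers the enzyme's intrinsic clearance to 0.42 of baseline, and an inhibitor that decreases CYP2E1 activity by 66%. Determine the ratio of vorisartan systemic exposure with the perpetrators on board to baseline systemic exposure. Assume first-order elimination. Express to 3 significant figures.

The CYP2C8 pathway (53% of clearance) drops to 0.42× activity: 0.53 × 0.42 = 0.2226.
The CYP2E1 pathway (32% of clearance) falls to 0.34× activity: 0.32 × 0.34 = 0.1088.
Non-CYP routes (15%) are unchanged.
Relative clearance = 0.2226 + 0.1088 + 0.15 = 0.4814.
Systemic exposure ∝ 1/CL: fold-change = 1 / 0.4814 = 2.08.

2.08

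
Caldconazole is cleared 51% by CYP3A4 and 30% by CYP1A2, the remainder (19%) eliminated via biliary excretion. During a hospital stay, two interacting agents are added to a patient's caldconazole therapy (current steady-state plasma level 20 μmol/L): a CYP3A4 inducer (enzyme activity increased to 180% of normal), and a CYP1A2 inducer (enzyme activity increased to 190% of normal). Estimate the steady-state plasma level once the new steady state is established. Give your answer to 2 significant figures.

12 μmol/L

The CYP3A4 pathway (51% of clearance) increases to 1.8× activity: 0.51 × 1.8 = 0.918.
The CYP1A2 pathway (30% of clearance) rises to 1.9× activity: 0.3 × 1.9 = 0.57.
The remaining 19% of clearance is unaffected.
CL_new/CL_old = 0.918 + 0.57 + 0.19 = 1.678.
Steady-state plasma level ∝ 1/CL: new value = 20 / 1.678 = 12 μmol/L.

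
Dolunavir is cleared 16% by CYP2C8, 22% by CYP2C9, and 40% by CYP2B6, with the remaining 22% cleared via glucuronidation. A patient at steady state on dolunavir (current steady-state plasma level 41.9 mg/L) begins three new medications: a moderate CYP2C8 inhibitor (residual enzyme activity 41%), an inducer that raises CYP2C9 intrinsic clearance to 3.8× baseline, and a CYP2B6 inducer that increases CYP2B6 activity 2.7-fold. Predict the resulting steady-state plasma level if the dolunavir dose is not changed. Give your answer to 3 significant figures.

The CYP2C8 pathway (16% of clearance) is reduced to 0.41× activity: 0.16 × 0.41 = 0.0656.
The CYP2C9 pathway (22% of clearance) is boosted to 3.8× activity: 0.22 × 3.8 = 0.836.
The CYP2B6 pathway (40% of clearance) rises to 2.7× activity: 0.4 × 2.7 = 1.08.
The remaining 22% of clearance is unaffected.
New clearance relative to baseline: 0.0656 + 0.836 + 1.08 + 0.22 = 2.2016.
Dividing the baseline by the relative clearance: 41.9 / 2.2016 = 19.0 mg/L.

19.0 mg/L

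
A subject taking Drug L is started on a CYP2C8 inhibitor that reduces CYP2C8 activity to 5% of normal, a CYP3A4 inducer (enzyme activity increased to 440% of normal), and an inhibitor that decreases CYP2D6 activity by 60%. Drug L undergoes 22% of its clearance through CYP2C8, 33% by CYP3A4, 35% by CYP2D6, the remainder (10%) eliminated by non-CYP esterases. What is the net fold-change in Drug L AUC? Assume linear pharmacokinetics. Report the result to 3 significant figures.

0.587

The CYP2C8 pathway (22% of clearance) is reduced to 0.05× activity: 0.22 × 0.05 = 0.011.
The CYP3A4 pathway (33% of clearance) is boosted to 4.4× activity: 0.33 × 4.4 = 1.452.
The CYP2D6 pathway (35% of clearance) is reduced to 0.4× activity: 0.35 × 0.4 = 0.14.
Non-CYP routes (10%) are unchanged.
New clearance relative to baseline: 0.011 + 1.452 + 0.14 + 0.1 = 1.703.
Because AUC varies inversely with clearance, the combined effect is 1 / 1.703 = 0.587.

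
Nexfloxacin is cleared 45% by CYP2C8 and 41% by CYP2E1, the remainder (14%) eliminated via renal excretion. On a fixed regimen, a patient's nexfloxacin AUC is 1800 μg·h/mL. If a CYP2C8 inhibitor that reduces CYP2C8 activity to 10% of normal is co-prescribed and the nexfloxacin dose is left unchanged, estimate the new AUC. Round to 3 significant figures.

3.03 × 10³ μg·h/mL

The CYP2C8 pathway (45% of clearance) is reduced to 0.1× activity: 0.45 × 0.1 = 0.045.
CYP2E1 (41%) and the residual 14% are unaffected.
New clearance relative to baseline: 0.045 + 0.41 + 0.14 = 0.595.
With dosing unchanged, AUC scales as 1/CL: 1800 / 0.595 = 3.03 × 10³ μg·h/mL.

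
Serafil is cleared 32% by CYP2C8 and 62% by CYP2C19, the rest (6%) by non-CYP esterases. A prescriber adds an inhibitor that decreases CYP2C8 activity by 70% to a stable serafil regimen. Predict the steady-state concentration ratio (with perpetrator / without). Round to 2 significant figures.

CYP2C8: 0.32 × 0.3 = 0.096
CYP2C19: 0.62 (unchanged)
Other: 0.06 (unchanged)
New clearance relative to baseline: 0.096 + 0.62 + 0.06 = 0.776.
Steady-state concentration is inversely proportional to clearance, so the fold-change is 1 / 0.776 = 1.3.

1.3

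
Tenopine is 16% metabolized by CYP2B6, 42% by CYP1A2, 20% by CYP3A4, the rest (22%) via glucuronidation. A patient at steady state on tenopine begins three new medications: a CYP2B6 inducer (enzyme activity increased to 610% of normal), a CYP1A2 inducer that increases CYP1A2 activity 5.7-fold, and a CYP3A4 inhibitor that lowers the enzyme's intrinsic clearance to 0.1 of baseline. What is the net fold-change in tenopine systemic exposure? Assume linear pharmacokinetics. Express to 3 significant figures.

The CYP2B6 pathway (16% of clearance) increases to 6.1× activity: 0.16 × 6.1 = 0.976.
The CYP1A2 pathway (42% of clearance) is boosted to 5.7× activity: 0.42 × 5.7 = 2.394.
The CYP3A4 pathway (20% of clearance) drops to 0.1× activity: 0.2 × 0.1 = 0.02.
The remaining 22% of clearance is unaffected.
New clearance relative to baseline: 0.976 + 2.394 + 0.02 + 0.22 = 3.61.
Because systemic exposure varies inversely with clearance, the combined effect is 1 / 3.61 = 0.277.

0.277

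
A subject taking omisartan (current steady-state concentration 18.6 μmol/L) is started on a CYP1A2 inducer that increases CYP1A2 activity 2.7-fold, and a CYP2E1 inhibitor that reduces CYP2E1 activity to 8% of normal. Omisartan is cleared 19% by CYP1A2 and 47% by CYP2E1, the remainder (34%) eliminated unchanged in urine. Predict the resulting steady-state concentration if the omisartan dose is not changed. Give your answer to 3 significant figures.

20.9 μmol/L

The CYP1A2 pathway (19% of clearance) rises to 2.7× activity: 0.19 × 2.7 = 0.513.
The CYP2E1 pathway (47% of clearance) drops to 0.08× activity: 0.47 × 0.08 = 0.0376.
Non-CYP routes (34%) are unchanged.
CL_new/CL_old = 0.513 + 0.0376 + 0.34 = 0.8906.
New steady-state concentration = 18.6 / 0.8906 = 20.9 μmol/L (concentration scales inversely with clearance).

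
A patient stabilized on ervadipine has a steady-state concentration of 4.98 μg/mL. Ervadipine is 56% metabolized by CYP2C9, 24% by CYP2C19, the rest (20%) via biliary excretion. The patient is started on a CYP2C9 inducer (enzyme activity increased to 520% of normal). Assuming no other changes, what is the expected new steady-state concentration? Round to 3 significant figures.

The CYP2C9 pathway (56% of clearance) is boosted to 5.2× activity: 0.56 × 5.2 = 2.912.
CYP2C19 (24%) and the residual 20% are unaffected.
Relative clearance = 2.912 + 0.24 + 0.2 = 3.352.
New steady-state concentration = baseline ÷ relative clearance = 4.98 / 3.352 = 1.49 μg/mL.

1.49 μg/mL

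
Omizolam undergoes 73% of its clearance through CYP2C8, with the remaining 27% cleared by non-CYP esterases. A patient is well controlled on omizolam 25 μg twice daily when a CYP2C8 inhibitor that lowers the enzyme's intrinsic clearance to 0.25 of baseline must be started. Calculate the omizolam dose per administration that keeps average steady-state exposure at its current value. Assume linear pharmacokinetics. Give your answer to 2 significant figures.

11 μg

The CYP2C8 pathway (73% of clearance) falls to 0.25× activity: 0.73 × 0.25 = 0.1825.
Non-CYP routes (27%) are unchanged.
CL_new/CL_old = 0.1825 + 0.27 = 0.4525.
To maintain the same steady-state level, dose must scale with clearance: new dose = 25 × 0.4525 = 11 μg.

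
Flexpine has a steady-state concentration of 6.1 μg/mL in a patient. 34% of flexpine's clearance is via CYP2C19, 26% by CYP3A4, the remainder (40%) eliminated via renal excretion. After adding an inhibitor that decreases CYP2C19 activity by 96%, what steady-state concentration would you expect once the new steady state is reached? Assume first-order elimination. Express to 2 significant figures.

9.1 μg/mL

The CYP2C19 pathway (34% of clearance) falls to 0.04× activity: 0.34 × 0.04 = 0.0136.
CYP3A4 (26%) and the residual 40% are unaffected.
CL_new/CL_old = 0.0136 + 0.26 + 0.4 = 0.6736.
With dosing unchanged, steady-state concentration scales as 1/CL: 6.1 / 0.6736 = 9.1 μg/mL.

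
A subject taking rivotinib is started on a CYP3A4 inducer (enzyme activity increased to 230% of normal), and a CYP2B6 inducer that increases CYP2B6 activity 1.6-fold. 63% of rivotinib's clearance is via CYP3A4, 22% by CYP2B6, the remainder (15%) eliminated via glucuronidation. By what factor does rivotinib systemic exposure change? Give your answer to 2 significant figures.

0.51

The CYP3A4 pathway (63% of clearance) is boosted to 2.3× activity: 0.63 × 2.3 = 1.449.
The CYP2B6 pathway (22% of clearance) is boosted to 1.6× activity: 0.22 × 1.6 = 0.352.
Non-CYP routes (15%) are unchanged.
New clearance relative to baseline: 1.449 + 0.352 + 0.15 = 1.951.
Because systemic exposure varies inversely with clearance, the combined effect is 1 / 1.951 = 0.51.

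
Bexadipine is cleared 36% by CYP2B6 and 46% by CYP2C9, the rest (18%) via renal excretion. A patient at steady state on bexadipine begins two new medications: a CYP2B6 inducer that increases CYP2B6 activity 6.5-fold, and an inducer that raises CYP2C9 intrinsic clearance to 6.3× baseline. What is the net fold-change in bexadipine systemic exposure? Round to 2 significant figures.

0.18

CYP2B6: 0.36 × 6.5 = 2.34
CYP2C9: 0.46 × 6.3 = 2.898
Other: 0.18 (unchanged)
Relative clearance = 2.34 + 2.898 + 0.18 = 5.418.
Net systemic exposure ratio = 1 / 5.418 = 0.18.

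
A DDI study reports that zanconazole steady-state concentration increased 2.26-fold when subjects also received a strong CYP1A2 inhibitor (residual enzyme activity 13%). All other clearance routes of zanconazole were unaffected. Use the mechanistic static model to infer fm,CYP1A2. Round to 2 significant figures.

0.64

Let fm be the CYP1A2 fraction. New clearance relative to baseline = fm × 0.13 + (1 − fm).
Steady-state concentration ratio = 1 / (new CL fraction), so new CL fraction = 1 / 2.26 = 0.4425.
fm × 0.13 + 1 − fm = 0.4425  ⇒  fm × (0.13 − 1) = −0.5575  ⇒  fm = 0.64.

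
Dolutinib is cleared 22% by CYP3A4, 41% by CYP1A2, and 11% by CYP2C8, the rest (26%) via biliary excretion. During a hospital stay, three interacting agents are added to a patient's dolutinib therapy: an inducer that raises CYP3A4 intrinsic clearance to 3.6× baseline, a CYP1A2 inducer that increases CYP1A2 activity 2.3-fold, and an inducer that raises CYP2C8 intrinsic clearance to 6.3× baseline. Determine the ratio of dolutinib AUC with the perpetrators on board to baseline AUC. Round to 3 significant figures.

0.372

The CYP3A4 pathway (22% of clearance) rises to 3.6× activity: 0.22 × 3.6 = 0.792.
The CYP1A2 pathway (41% of clearance) increases to 2.3× activity: 0.41 × 2.3 = 0.943.
The CYP2C8 pathway (11% of clearance) increases to 6.3× activity: 0.11 × 6.3 = 0.693.
The remaining 26% of clearance is unaffected.
New clearance relative to baseline: 0.792 + 0.943 + 0.693 + 0.26 = 2.688.
Because AUC varies inversely with clearance, the combined effect is 1 / 2.688 = 0.372.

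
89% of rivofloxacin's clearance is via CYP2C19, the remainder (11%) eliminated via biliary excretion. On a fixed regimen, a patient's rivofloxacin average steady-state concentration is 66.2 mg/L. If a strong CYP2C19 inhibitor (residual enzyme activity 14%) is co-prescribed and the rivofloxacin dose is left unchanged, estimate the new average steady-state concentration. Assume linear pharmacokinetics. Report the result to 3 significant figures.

The CYP2C19 pathway (89% of clearance) is reduced to 0.14× activity: 0.89 × 0.14 = 0.1246.
Non-CYP routes (11%) are unchanged.
CL_new/CL_old = 0.1246 + 0.11 = 0.2346.
Average steady-state concentration ∝ 1/CL, so new value = 66.2 / 0.2346 = 282 mg/L.

282 mg/L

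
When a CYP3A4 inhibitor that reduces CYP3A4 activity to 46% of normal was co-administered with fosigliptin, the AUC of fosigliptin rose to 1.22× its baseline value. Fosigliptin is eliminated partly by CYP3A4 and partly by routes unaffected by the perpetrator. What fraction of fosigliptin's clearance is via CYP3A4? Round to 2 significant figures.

0.33

CL'/CL = 1 / 1.22 = 0.8197
0.46·fm + (1 − fm) = 0.8197
fm = (0.8197 − 1) / (0.46 − 1) = 0.33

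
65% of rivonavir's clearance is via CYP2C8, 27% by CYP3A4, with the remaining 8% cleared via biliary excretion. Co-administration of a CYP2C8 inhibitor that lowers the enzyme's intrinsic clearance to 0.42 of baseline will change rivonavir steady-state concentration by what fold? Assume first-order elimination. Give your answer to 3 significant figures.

The CYP2C8 pathway (65% of clearance) drops to 0.42× activity: 0.65 × 0.42 = 0.273.
CYP3A4 (27%) and the residual 8% are unaffected.
Relative clearance = 0.273 + 0.27 + 0.08 = 0.623.
Steady-state concentration ratio = CL_old/CL_new = 1 / 0.623 = 1.61.

1.61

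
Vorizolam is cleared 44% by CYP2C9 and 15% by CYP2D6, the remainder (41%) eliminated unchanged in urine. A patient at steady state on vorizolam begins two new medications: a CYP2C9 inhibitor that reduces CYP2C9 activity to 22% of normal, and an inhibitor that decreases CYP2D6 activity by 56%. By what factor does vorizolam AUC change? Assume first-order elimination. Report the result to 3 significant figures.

CYP2C9: 0.44 × 0.22 = 0.0968
CYP2D6: 0.15 × 0.44 = 0.066
Other: 0.41 (unchanged)
New clearance relative to baseline: 0.0968 + 0.066 + 0.41 = 0.5728.
AUC ∝ 1/CL: fold-change = 1 / 0.5728 = 1.75.

1.75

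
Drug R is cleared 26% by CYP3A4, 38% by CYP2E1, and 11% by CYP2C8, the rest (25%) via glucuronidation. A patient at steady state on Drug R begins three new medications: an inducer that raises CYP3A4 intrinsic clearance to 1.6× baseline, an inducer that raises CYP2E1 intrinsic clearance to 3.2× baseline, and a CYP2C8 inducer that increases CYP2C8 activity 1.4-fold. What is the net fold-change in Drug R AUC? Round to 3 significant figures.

0.491

The CYP3A4 pathway (26% of clearance) is boosted to 1.6× activity: 0.26 × 1.6 = 0.416.
The CYP2E1 pathway (38% of clearance) rises to 3.2× activity: 0.38 × 3.2 = 1.216.
The CYP2C8 pathway (11% of clearance) is boosted to 1.4× activity: 0.11 × 1.4 = 0.154.
Non-CYP routes (25%) are unchanged.
New clearance relative to baseline: 0.416 + 1.216 + 0.154 + 0.25 = 2.036.
AUC ∝ 1/CL: fold-change = 1 / 2.036 = 0.491.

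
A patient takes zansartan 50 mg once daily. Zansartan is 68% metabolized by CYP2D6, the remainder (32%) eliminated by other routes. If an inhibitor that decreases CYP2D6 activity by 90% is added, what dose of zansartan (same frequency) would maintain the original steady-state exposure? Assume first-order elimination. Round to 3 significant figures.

The CYP2D6 pathway (68% of clearance) drops to 0.1× activity: 0.68 × 0.1 = 0.068.
The remaining 32% of clearance is unaffected.
New clearance relative to baseline: 0.068 + 0.32 = 0.388.
To maintain the same steady-state level, dose must scale with clearance: new dose = 50 × 0.388 = 19.4 mg.

19.4 mg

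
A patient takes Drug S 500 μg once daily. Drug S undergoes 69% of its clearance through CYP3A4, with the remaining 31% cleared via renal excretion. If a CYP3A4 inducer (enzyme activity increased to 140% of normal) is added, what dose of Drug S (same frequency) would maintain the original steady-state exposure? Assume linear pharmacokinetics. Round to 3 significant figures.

638 μg

CYP3A4: 0.69 × 1.4 = 0.966
Other: 0.31 (unchanged)
Relative clearance = 0.966 + 0.31 = 1.276.
To maintain the same steady-state level, dose must scale with clearance: new dose = 500 × 1.276 = 638 μg.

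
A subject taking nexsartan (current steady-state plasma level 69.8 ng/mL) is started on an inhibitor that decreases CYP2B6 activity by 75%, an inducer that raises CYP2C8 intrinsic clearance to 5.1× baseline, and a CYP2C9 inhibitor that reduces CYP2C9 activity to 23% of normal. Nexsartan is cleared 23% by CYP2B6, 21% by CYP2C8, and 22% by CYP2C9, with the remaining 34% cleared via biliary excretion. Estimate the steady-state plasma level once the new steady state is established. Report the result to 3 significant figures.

45.9 ng/mL

The CYP2B6 pathway (23% of clearance) drops to 0.25× activity: 0.23 × 0.25 = 0.0575.
The CYP2C8 pathway (21% of clearance) rises to 5.1× activity: 0.21 × 5.1 = 1.071.
The CYP2C9 pathway (22% of clearance) drops to 0.23× activity: 0.22 × 0.23 = 0.0506.
Non-CYP routes (34%) are unchanged.
CL_new/CL_old = 0.0575 + 1.071 + 0.0506 + 0.34 = 1.5191.
Dividing the baseline by the relative clearance: 69.8 / 1.5191 = 45.9 ng/mL.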